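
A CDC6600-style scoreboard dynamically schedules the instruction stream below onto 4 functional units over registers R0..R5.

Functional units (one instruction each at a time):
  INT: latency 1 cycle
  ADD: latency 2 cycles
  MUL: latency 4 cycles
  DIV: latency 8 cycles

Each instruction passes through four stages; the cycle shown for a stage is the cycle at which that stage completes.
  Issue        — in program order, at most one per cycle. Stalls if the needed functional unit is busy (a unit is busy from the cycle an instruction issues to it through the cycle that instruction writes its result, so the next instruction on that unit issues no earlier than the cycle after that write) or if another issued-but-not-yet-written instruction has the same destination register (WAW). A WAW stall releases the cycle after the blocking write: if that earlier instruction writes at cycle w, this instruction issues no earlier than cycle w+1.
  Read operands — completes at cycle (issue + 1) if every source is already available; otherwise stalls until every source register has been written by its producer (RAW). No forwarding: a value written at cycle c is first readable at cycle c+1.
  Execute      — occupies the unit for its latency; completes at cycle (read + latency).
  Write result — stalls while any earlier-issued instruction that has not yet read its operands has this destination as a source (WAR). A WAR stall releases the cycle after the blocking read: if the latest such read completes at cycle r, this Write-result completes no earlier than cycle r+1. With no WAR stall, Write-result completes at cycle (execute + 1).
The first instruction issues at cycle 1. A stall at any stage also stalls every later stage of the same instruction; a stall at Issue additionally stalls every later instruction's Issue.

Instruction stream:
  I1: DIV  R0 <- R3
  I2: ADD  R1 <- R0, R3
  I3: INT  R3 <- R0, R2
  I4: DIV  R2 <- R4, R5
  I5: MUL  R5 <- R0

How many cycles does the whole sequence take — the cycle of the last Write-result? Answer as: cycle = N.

cycle = 22

  I1 | 1 | 2 | 10 | 11
  I2 | 2 | 12 | 14 | 15   RAW R0: wait I1 write@11
  I3 | 3 | 12 | 13 | 14   RAW R0: wait I1 write@11
  I4 | 12 | 13 | 21 | 22   struct: DIV busy until I1 writes@11
  I5 | 13 | 14 | 18 | 19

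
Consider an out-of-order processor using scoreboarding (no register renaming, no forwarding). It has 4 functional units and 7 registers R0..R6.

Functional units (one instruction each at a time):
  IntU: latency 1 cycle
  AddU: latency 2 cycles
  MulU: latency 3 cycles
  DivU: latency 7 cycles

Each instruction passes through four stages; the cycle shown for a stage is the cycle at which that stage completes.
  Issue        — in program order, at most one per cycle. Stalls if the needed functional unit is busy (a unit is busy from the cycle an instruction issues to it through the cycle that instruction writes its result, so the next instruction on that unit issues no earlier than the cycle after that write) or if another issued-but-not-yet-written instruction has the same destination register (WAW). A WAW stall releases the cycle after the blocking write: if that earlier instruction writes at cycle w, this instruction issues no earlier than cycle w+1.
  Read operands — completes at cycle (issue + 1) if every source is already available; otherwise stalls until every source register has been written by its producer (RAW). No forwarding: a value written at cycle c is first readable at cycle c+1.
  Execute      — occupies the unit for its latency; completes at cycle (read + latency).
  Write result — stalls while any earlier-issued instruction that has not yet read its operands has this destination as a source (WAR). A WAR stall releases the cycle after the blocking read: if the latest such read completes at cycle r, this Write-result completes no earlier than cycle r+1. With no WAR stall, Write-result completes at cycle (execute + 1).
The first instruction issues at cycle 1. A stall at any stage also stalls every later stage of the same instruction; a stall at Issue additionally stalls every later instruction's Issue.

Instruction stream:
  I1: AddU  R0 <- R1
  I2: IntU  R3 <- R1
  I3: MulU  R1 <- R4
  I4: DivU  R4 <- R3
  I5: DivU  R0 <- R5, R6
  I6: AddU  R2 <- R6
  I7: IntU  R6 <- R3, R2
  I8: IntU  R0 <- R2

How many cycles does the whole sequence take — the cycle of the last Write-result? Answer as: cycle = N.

c1: I1 dispatched to AddU
c2: I1 operands ready; I2 dispatched to IntU
c3: I2 operands ready; I3 dispatched to MulU
c4: I1 complete; I2 complete; I3 operands ready; I4 dispatched to DivU
c5: R0←I1; R3←I2
c6: I4 operands ready
c7: I3 complete
c8: R1←I3
c13: I4 complete
c14: R4←I4
c15: I5 dispatched to DivU
c16: I5 operands ready; I6 dispatched to AddU
c17: I6 operands ready; I7 dispatched to IntU
c19: I6 complete
c20: R2←I6
c21: I7 operands ready
c22: I7 complete
c23: I5 complete; R6←I7
c24: R0←I5
c25: I8 dispatched to IntU
c26: I8 operands ready
c27: I8 complete
c28: R0←I8

cycle = 28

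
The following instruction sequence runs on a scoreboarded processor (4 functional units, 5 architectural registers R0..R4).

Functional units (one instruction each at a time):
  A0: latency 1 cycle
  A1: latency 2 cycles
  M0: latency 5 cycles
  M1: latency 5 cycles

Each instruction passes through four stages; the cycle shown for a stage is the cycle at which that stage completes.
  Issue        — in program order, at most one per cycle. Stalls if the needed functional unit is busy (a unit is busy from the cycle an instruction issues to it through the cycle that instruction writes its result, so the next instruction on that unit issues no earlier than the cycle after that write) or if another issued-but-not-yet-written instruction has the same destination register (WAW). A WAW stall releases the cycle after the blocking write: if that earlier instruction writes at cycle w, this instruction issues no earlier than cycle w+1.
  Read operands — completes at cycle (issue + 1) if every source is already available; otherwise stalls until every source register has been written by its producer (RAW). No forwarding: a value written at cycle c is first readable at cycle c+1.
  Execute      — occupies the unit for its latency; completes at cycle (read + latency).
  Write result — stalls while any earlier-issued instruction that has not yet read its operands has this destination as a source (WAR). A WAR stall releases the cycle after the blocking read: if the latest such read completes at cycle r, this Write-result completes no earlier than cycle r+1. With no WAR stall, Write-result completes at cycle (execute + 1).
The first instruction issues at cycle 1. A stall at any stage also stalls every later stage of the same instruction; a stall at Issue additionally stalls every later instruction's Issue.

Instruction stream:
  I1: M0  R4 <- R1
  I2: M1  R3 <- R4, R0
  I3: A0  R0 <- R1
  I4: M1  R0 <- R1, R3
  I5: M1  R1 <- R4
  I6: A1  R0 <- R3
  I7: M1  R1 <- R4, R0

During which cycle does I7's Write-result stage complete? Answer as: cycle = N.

c1: I1 dispatched to M0
c2: I1 operands ready · I2 dispatched to M1
c3: I3 dispatched to A0
c4: I3 operands ready
c5: I3 complete
c7: I1 complete
c8: R4←I1
c9: I2 operands ready
c10: R0←I3
c14: I2 complete
c15: R3←I2
c16: I4 dispatched to M1
c17: I4 operands ready
c22: I4 complete
c23: R0←I4
c24: I5 dispatched to M1
c25: I5 operands ready · I6 dispatched to A1
c26: I6 operands ready
c28: I6 complete
c29: R0←I6
c30: I5 complete
c31: R1←I5
c32: I7 dispatched to M1
c33: I7 operands ready
c38: I7 complete
c39: R1←I7

cycle = 39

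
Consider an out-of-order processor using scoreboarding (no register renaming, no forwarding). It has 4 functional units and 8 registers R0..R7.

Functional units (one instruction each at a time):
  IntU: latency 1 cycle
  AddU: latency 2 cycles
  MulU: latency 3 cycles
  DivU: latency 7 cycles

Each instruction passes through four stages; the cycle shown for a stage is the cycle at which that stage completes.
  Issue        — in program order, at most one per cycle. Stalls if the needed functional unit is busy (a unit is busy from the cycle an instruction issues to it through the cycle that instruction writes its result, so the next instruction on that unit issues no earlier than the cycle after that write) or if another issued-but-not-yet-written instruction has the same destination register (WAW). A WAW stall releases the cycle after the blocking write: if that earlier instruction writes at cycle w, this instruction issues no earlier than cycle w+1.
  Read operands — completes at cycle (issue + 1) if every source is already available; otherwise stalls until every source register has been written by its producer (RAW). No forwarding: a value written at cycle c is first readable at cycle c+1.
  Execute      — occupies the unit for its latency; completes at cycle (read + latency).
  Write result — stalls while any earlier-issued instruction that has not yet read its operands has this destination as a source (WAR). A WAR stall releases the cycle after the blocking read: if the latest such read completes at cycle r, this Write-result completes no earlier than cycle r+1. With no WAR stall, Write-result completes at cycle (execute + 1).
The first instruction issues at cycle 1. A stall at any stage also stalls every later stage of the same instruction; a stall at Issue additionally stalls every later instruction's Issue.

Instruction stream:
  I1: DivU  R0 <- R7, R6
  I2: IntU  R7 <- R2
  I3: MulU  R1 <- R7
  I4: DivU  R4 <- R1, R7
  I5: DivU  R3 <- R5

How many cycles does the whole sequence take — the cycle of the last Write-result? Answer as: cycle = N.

I1  is:1  ro:2  ex:9  wr:10
I2  is:2  ro:3  ex:4  wr:5
I3  is:3  ro:6  ex:9  wr:10  — RAW R7: wait I2 write@5
I4  is:11  ro:12  ex:19  wr:20  — struct: DivU busy until I1 writes@10
I5  is:21  ro:22  ex:29  wr:30  — struct: DivU busy until I4 writes@20

cycle = 30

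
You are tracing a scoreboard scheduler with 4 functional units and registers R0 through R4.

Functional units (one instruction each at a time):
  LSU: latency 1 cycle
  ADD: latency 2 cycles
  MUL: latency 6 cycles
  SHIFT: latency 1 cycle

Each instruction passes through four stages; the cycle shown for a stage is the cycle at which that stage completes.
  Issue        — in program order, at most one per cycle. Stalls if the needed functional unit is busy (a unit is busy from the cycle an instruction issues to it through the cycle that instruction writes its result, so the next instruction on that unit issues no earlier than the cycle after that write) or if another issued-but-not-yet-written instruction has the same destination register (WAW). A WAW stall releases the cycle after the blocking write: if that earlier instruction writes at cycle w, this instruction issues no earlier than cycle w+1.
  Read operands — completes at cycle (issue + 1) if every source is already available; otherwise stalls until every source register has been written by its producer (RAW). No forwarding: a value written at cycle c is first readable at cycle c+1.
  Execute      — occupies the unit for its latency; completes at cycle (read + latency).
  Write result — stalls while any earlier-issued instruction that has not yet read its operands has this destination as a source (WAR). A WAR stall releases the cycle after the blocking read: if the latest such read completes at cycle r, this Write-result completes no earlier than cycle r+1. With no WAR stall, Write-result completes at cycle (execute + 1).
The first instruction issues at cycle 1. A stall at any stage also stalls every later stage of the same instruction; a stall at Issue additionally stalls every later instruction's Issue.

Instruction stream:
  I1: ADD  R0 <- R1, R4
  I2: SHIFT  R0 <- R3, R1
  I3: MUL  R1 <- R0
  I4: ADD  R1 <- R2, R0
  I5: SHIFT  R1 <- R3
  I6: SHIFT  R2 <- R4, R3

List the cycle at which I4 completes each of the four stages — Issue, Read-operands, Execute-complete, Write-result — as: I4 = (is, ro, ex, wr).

I4 = (18, 19, 21, 22)

t=1  I1 dispatched to ADD
t=2  I1 operands ready
t=4  I1 complete
t=5  R0←I1
t=6  I2 dispatched to SHIFT
t=7  I2 operands ready; I3 dispatched to MUL
t=8  I2 complete
t=9  R0←I2
t=10  I3 operands ready
t=16  I3 complete
t=17  R1←I3
t=18  I4 dispatched to ADD
t=19  I4 operands ready
t=21  I4 complete
t=22  R1←I4
t=23  I5 dispatched to SHIFT
t=24  I5 operands ready
t=25  I5 complete
t=26  R1←I5
t=27  I6 dispatched to SHIFT
t=28  I6 operands ready
t=29  I6 complete
t=30  R2←I6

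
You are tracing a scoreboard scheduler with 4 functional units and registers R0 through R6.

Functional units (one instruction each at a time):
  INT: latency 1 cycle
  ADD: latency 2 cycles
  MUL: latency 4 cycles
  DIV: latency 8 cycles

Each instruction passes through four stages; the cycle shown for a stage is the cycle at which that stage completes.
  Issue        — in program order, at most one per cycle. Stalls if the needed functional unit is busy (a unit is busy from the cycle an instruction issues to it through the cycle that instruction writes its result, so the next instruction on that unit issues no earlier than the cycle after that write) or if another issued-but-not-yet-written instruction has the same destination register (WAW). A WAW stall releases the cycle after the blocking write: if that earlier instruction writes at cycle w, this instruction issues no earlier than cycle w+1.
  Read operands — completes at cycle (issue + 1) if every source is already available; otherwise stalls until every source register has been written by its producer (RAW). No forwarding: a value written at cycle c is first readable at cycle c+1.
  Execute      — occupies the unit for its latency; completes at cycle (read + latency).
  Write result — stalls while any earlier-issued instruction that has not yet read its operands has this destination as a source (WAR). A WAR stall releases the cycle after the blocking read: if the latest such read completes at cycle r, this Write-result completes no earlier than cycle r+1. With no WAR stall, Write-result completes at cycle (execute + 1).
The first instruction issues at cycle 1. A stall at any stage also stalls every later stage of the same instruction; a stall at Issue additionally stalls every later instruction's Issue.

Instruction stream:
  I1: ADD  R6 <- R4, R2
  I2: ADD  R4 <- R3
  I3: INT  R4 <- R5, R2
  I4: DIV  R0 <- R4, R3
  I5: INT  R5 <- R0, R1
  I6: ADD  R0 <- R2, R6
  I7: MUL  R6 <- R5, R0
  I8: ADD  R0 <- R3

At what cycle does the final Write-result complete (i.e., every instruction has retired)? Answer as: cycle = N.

1) issue 1, read 2, done 4, write 5
2) issue 6, read 7, done 9, write 10  <struct: ADD busy until I1 writes@5>
3) issue 11, read 12, done 13, write 14  <WAW R4: wait I2 write@10>
4) issue 12, read 15, done 23, write 24  <RAW R4: wait I3 write@14>
5) issue 15, read 25, done 26, write 27  <struct: INT busy until I3 writes@14 / RAW R0: wait I4 write@24>
6) issue 25, read 26, done 28, write 29  <WAW R0: wait I4 write@24>
7) issue 26, read 30, done 34, write 35  <RAW R0: wait I6 write@29>
8) issue 30, read 31, done 33, write 34  <struct: ADD busy until I6 writes@29>

cycle = 35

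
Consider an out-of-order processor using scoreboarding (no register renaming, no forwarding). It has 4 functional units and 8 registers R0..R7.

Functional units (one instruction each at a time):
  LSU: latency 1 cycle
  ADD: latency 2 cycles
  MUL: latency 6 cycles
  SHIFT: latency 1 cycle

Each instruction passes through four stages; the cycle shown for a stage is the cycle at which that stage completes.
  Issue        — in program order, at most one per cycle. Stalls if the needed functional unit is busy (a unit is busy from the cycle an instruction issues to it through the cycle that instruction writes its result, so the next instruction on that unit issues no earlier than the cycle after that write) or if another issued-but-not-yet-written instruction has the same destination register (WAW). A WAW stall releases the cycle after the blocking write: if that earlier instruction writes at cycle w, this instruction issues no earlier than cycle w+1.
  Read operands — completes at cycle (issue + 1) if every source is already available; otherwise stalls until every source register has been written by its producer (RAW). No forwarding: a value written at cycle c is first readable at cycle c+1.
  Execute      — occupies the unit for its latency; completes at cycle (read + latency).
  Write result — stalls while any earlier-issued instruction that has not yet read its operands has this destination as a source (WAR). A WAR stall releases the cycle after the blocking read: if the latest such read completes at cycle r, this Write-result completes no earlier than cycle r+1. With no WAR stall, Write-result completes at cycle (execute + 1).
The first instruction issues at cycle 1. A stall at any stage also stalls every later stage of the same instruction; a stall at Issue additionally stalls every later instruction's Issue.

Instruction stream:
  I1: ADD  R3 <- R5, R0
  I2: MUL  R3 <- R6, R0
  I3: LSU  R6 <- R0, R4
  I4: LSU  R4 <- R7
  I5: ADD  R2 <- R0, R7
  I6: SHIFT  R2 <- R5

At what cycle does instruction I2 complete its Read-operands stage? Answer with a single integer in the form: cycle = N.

c1: issue I1 (ADD)
c2: I1 read-ops
c4: I1 finished on ADD
c5: I1→R3
c6: issue I2 (MUL)
c7: I2 read-ops; issue I3 (LSU)
c8: I3 read-ops
c9: I3 finished on LSU
c10: I3→R6
c11: issue I4 (LSU)
c12: I4 read-ops; issue I5 (ADD)
c13: I2 finished on MUL; I4 finished on LSU; I5 read-ops
c14: I2→R3; I4→R4
c15: I5 finished on ADD
c16: I5→R2
c17: issue I6 (SHIFT)
c18: I6 read-ops
c19: I6 finished on SHIFT
c20: I6→R2

cycle = 7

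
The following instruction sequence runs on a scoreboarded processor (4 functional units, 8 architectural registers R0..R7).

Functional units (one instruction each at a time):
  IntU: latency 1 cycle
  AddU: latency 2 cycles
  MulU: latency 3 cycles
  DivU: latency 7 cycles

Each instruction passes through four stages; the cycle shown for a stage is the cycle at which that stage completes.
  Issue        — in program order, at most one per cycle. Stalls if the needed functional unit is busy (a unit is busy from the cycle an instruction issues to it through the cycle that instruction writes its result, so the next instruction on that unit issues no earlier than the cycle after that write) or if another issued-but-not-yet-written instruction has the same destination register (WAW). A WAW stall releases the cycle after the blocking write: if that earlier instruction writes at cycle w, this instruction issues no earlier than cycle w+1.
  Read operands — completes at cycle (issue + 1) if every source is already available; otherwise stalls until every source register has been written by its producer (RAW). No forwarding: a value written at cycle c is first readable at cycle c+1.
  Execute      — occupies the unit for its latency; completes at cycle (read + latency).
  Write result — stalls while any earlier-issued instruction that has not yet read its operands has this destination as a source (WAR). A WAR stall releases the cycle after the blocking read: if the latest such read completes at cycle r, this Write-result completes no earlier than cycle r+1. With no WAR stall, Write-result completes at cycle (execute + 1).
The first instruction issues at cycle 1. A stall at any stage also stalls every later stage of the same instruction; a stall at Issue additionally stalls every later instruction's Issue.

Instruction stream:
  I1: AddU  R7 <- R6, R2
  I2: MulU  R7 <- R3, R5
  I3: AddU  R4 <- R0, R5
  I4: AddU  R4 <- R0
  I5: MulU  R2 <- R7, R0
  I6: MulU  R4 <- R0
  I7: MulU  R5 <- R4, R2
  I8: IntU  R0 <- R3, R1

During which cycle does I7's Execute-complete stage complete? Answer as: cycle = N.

I1 -> (1, 2, 4, 5)
I2 -> (6, 7, 10, 11)  // WAW R7: wait I1 write@5
I3 -> (7, 8, 10, 11)
I4 -> (12, 13, 15, 16)  // struct: AddU busy until I3 writes@11
I5 -> (13, 14, 17, 18)
I6 -> (19, 20, 23, 24)  // struct: MulU busy until I5 writes@18
I7 -> (25, 26, 29, 30)  // struct: MulU busy until I6 writes@24
I8 -> (26, 27, 28, 29)

cycle = 29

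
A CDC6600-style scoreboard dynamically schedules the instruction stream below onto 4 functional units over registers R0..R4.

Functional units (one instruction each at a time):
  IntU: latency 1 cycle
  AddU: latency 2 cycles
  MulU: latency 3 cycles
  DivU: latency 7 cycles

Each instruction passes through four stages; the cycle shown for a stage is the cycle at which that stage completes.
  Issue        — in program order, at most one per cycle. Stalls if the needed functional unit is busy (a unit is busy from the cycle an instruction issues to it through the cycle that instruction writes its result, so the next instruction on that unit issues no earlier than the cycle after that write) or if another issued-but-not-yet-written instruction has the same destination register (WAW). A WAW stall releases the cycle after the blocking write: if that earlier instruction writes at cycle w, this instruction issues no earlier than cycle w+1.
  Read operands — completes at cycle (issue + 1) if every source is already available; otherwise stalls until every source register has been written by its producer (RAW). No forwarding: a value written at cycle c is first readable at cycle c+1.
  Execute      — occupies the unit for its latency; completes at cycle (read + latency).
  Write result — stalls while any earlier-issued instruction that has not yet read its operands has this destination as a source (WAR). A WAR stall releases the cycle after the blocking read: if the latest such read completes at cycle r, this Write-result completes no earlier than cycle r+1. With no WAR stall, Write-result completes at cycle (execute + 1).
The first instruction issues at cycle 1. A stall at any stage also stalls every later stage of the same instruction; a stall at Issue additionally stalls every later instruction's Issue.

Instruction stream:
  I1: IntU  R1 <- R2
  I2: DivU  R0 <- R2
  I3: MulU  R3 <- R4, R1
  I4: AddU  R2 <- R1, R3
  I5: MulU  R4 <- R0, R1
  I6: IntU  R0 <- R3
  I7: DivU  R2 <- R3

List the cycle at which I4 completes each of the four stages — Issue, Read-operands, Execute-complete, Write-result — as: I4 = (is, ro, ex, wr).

I4 = (4, 10, 12, 13)

[1] issue I1 (IntU)
[2] I1 read-ops; issue I2 (DivU)
[3] I1 finished on IntU; I2 read-ops; issue I3 (MulU)
[4] I1→R1; issue I4 (AddU)
[5] I3 read-ops
[8] I3 finished on MulU
[9] I3→R3
[10] I2 finished on DivU; I4 read-ops; issue I5 (MulU)
[11] I2→R0
[12] I4 finished on AddU; I5 read-ops; issue I6 (IntU)
[13] I4→R2; I6 read-ops
[14] I6 finished on IntU; issue I7 (DivU)
[15] I5 finished on MulU; I6→R0; I7 read-ops
[16] I5→R4
[22] I7 finished on DivU
[23] I7→R2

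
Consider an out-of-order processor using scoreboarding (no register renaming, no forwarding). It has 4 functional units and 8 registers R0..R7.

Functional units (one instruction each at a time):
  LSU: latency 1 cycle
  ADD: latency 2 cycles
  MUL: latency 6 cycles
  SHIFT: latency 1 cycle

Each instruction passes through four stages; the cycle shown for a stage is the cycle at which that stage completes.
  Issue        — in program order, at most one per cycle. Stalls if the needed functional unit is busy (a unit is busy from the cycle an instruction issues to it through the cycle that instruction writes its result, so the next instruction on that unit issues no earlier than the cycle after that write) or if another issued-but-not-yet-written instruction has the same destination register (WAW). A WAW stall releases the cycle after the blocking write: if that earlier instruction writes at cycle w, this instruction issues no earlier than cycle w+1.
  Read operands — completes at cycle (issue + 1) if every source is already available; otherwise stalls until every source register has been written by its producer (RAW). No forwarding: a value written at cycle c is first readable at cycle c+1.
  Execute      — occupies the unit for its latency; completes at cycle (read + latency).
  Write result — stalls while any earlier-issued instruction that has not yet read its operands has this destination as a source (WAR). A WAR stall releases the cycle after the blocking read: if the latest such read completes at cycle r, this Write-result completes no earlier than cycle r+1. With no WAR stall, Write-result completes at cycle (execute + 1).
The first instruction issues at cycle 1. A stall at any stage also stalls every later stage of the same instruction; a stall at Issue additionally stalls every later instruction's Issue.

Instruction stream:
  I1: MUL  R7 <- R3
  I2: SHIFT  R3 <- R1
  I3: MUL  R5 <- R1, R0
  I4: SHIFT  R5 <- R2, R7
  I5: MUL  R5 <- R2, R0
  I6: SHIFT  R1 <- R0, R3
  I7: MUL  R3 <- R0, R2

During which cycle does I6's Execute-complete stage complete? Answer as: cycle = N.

cycle = 26

1) issue 1, read 2, done 8, write 9
2) issue 2, read 3, done 4, write 5
3) issue 10, read 11, done 17, write 18  <struct: MUL busy until I1 writes@9>
4) issue 19, read 20, done 21, write 22  <WAW R5: wait I3 write@18>
5) issue 23, read 24, done 30, write 31  <WAW R5: wait I4 write@22>
6) issue 24, read 25, done 26, write 27
7) issue 32, read 33, done 39, write 40  <struct: MUL busy until I5 writes@31>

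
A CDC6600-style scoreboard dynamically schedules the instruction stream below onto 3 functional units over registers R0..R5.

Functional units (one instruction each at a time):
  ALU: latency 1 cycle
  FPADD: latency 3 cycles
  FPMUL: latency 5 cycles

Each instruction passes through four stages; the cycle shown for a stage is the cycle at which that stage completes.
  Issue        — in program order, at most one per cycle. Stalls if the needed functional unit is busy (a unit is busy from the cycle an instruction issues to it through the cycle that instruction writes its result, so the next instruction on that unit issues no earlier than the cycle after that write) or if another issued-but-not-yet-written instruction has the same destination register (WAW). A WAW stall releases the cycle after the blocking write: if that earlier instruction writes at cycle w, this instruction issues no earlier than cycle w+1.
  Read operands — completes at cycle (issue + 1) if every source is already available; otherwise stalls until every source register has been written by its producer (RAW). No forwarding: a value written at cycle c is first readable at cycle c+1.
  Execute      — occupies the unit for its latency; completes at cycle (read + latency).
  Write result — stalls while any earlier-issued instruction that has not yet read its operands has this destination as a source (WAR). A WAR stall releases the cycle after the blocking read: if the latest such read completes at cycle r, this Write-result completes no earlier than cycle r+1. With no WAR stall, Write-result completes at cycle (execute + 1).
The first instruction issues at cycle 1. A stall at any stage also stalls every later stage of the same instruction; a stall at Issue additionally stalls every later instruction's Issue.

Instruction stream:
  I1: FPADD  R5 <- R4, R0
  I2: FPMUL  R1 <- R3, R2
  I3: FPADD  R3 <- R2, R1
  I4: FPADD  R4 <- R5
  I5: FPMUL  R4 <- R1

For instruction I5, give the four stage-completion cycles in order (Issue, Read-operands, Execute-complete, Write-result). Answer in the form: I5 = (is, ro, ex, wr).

  I1 | 1 | 2 | 5 | 6
  I2 | 2 | 3 | 8 | 9
  I3 | 7 | 10 | 13 | 14   struct: FPADD busy until I1 writes@6 · RAW R1: wait I2 write@9
  I4 | 15 | 16 | 19 | 20   struct: FPADD busy until I3 writes@14
  I5 | 21 | 22 | 27 | 28   WAW R4: wait I4 write@20

I5 = (21, 22, 27, 28)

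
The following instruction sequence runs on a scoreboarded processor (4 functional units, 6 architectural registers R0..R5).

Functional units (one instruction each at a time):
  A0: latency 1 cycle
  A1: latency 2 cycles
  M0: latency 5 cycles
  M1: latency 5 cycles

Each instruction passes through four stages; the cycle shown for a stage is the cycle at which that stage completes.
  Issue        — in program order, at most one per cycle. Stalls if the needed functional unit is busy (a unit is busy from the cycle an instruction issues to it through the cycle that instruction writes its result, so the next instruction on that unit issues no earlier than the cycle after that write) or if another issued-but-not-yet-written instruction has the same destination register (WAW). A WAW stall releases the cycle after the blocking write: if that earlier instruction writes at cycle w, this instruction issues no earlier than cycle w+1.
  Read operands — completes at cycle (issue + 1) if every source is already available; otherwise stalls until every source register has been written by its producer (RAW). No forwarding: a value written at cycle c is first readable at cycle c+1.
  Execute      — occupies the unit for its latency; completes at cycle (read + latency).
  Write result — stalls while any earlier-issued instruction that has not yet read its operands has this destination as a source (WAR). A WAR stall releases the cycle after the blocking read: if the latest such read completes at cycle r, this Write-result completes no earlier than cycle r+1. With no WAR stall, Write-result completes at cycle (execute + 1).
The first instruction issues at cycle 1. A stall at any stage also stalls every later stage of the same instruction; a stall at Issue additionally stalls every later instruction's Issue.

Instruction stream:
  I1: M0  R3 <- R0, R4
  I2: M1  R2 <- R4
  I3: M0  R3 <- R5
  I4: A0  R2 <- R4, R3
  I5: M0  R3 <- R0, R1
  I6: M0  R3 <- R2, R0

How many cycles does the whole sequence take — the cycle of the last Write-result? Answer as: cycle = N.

cycle = 32

I1 -> (1, 2, 7, 8)
I2 -> (2, 3, 8, 9)
I3 -> (9, 10, 15, 16)  // struct: M0 busy until I1 writes@8
I4 -> (10, 17, 18, 19)  // RAW R3: wait I3 write@16
I5 -> (17, 18, 23, 24)  // struct: M0 busy until I3 writes@16
I6 -> (25, 26, 31, 32)  // struct: M0 busy until I5 writes@24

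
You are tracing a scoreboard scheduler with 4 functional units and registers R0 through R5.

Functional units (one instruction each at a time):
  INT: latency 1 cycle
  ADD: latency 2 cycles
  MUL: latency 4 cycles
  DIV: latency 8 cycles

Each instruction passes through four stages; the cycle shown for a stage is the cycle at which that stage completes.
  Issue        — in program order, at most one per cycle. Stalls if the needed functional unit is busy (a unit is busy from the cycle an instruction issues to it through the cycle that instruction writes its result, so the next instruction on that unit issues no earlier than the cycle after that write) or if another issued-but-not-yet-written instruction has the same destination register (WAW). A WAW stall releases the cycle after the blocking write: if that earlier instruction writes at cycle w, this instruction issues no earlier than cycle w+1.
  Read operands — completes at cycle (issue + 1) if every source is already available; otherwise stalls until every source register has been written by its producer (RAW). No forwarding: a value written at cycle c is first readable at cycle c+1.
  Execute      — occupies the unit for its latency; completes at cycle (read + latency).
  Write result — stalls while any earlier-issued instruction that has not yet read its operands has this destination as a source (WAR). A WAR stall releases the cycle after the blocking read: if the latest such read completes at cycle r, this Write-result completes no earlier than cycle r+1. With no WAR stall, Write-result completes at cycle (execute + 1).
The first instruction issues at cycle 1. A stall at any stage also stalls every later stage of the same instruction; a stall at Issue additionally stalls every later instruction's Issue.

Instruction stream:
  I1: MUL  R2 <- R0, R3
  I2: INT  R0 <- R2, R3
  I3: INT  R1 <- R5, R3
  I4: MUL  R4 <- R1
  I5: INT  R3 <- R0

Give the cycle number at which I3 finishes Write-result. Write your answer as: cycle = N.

cycle = 14

I1: IS=1 RO=2 EX=6 WR=7
I2: IS=2 RO=8 EX=9 WR=10  [RAW R2: wait I1 write@7]
I3: IS=11 RO=12 EX=13 WR=14  [struct: INT busy until I2 writes@10]
I4: IS=12 RO=15 EX=19 WR=20  [RAW R1: wait I3 write@14]
I5: IS=15 RO=16 EX=17 WR=18  [struct: INT busy until I3 writes@14]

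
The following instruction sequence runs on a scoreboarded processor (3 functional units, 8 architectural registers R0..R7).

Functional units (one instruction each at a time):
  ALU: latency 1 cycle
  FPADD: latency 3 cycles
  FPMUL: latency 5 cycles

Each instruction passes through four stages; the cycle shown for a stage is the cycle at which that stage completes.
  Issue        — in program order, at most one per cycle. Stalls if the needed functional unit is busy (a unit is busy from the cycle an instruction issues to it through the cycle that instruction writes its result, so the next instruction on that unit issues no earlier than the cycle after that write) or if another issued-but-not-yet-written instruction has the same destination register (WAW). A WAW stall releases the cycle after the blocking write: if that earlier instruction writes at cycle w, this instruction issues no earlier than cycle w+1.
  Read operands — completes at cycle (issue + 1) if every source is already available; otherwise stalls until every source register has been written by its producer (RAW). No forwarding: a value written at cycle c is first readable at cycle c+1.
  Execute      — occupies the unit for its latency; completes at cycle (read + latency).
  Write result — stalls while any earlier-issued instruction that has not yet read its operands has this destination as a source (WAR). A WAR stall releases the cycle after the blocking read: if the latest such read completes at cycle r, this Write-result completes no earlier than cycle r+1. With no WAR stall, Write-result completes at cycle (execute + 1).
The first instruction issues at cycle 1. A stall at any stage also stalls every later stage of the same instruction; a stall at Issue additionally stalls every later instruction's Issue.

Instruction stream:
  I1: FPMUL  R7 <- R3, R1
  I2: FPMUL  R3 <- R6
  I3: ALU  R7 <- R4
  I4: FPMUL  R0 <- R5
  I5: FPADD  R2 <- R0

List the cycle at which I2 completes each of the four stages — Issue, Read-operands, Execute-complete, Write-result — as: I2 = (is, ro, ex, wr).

t=1  I1 issues→FPMUL
t=2  I1 reads
t=7  I1 exec-done
t=8  I1 writes R7
t=9  I2 issues→FPMUL
t=10  I2 reads · I3 issues→ALU
t=11  I3 reads
t=12  I3 exec-done
t=13  I3 writes R7
t=15  I2 exec-done
t=16  I2 writes R3
t=17  I4 issues→FPMUL
t=18  I4 reads · I5 issues→FPADD
t=23  I4 exec-done
t=24  I4 writes R0
t=25  I5 reads
t=28  I5 exec-done
t=29  I5 writes R2

I2 = (9, 10, 15, 16)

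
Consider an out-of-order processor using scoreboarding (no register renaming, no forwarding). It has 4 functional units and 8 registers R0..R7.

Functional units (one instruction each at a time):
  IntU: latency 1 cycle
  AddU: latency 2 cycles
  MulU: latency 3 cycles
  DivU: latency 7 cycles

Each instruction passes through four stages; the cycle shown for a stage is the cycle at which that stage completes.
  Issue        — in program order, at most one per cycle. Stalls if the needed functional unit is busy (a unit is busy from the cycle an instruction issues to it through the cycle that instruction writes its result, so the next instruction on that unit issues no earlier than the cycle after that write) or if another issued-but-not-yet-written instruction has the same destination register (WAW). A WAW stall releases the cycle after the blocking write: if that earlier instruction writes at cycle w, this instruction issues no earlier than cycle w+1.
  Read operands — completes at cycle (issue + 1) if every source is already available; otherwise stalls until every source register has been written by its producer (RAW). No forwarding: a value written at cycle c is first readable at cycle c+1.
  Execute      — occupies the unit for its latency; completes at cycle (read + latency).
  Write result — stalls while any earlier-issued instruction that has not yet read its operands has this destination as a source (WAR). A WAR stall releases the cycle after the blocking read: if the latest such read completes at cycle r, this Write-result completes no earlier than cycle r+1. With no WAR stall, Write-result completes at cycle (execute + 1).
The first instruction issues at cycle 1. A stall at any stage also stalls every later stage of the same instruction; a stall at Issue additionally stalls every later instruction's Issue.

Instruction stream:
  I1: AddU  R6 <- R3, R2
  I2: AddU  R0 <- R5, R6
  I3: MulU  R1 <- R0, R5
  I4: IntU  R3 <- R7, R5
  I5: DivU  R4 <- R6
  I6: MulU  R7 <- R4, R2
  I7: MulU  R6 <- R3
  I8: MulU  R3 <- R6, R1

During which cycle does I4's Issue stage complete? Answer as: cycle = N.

I1  is:1  ro:2  ex:4  wr:5
I2  is:6  ro:7  ex:9  wr:10  — struct: AddU busy until I1 writes@5
I3  is:7  ro:11  ex:14  wr:15  — RAW R0: wait I2 write@10
I4  is:8  ro:9  ex:10  wr:11
I5  is:9  ro:10  ex:17  wr:18
I6  is:16  ro:19  ex:22  wr:23  — struct: MulU busy until I3 writes@15, RAW R4: wait I5 write@18
I7  is:24  ro:25  ex:28  wr:29  — struct: MulU busy until I6 writes@23
I8  is:30  ro:31  ex:34  wr:35  — struct: MulU busy until I7 writes@29

cycle = 8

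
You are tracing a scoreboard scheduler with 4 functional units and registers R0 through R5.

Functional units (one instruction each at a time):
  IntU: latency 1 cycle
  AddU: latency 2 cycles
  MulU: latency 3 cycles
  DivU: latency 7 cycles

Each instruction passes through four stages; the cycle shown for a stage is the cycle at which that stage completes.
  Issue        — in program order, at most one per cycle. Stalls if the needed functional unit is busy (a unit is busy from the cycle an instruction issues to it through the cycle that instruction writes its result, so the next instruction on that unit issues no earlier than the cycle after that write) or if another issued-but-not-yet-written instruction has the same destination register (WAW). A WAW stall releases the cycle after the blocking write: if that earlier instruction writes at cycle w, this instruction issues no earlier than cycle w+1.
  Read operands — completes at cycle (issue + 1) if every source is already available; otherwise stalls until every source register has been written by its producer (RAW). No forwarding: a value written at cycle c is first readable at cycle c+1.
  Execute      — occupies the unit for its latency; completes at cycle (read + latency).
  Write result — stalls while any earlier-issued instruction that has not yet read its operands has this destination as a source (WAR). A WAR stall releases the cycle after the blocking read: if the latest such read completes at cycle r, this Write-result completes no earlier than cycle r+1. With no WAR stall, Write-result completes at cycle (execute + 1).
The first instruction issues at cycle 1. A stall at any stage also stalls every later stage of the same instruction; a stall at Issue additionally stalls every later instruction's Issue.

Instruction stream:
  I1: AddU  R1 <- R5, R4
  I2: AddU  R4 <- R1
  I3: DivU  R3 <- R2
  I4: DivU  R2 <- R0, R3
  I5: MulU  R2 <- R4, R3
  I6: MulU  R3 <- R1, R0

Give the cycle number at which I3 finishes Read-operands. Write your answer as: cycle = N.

cycle = 8

I1  is:1  ro:2  ex:4  wr:5
I2  is:6  ro:7  ex:9  wr:10  — struct: AddU busy until I1 writes@5
I3  is:7  ro:8  ex:15  wr:16
I4  is:17  ro:18  ex:25  wr:26  — struct: DivU busy until I3 writes@16
I5  is:27  ro:28  ex:31  wr:32  — WAW R2: wait I4 write@26
I6  is:33  ro:34  ex:37  wr:38  — struct: MulU busy until I5 writes@32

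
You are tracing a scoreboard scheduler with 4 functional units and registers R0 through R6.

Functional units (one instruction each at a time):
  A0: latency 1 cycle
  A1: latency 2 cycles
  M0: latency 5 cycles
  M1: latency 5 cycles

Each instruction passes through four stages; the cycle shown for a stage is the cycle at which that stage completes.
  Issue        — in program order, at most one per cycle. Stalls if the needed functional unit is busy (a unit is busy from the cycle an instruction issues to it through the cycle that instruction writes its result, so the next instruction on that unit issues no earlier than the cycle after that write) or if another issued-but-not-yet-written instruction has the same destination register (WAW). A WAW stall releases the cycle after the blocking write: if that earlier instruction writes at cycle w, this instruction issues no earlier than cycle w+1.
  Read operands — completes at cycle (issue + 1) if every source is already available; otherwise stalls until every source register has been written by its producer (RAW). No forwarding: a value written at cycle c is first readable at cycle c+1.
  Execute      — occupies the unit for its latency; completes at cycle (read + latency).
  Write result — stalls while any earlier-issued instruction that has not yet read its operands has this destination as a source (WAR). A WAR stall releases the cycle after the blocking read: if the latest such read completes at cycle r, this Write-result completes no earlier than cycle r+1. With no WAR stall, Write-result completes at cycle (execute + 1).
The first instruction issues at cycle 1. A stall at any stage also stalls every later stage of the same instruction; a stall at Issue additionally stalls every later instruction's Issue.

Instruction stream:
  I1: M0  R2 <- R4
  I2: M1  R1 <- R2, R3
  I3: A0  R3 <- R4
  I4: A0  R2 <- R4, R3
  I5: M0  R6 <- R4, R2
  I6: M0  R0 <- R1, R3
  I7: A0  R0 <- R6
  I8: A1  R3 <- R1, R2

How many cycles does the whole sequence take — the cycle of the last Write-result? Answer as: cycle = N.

t=1  I1→M0
t=2  I1 RO; I2→M1
t=3  I3→A0
t=4  I3 RO
t=5  I3 EX
t=7  I1 EX
t=8  I1 WR R2
t=9  I2 RO
t=10  I3 WR R3
t=11  I4→A0
t=12  I4 RO; I5→M0
t=13  I4 EX
t=14  I2 EX; I4 WR R2
t=15  I2 WR R1; I5 RO
t=20  I5 EX
t=21  I5 WR R6
t=22  I6→M0
t=23  I6 RO
t=28  I6 EX
t=29  I6 WR R0
t=30  I7→A0
t=31  I7 RO; I8→A1
t=32  I7 EX; I8 RO
t=33  I7 WR R0
t=34  I8 EX
t=35  I8 WR R3

cycle = 35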